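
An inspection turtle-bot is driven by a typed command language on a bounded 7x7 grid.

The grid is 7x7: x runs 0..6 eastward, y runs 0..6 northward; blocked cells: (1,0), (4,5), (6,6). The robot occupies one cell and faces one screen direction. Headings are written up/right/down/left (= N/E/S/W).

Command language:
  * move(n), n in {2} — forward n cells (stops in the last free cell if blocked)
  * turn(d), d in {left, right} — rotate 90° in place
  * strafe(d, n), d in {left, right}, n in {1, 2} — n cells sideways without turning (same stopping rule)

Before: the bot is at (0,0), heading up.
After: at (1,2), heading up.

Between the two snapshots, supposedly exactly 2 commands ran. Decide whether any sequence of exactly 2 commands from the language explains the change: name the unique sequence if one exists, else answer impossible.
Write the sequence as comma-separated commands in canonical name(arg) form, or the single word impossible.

key: heading stays N — no command in the sequence turns
t0: at (0,0), heading up
t=1 move(2) ⇒ at (0,2), heading up
t=2 strafe(right, 1) ⇒ at (1,2), heading up
uniquely the one of 49 2-step routes that fits.

move(2), strafe(right, 1)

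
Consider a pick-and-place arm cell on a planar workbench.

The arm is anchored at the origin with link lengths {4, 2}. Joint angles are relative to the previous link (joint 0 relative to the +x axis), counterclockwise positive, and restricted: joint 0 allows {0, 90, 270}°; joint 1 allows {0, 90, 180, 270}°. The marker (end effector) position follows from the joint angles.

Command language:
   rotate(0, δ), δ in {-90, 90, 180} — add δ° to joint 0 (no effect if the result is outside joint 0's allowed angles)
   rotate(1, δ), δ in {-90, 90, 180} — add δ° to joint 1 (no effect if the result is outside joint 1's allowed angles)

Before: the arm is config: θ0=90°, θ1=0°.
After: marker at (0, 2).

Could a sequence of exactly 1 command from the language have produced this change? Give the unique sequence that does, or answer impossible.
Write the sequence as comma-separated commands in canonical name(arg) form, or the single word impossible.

begin: config: θ0=90°, θ1=0°
t=1 rotate(1, 180) ⇒ config: θ0=90°, θ1=180°
no rival 1-sequence matches.

rotate(1, 180)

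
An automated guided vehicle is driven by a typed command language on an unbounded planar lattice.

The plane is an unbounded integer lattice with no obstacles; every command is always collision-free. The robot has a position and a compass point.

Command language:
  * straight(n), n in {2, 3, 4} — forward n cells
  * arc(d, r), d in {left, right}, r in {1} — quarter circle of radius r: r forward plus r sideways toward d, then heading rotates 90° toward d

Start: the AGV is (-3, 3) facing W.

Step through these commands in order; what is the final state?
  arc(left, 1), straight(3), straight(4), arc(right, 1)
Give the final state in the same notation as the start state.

begin: (-3, 3) facing W
t=1 arc(left, 1) ⇒ (-4, 2) facing S
t=2 straight(3) ⇒ (-4, -1) facing S
t=3 straight(4) ⇒ (-4, -5) facing S
t=4 arc(right, 1) ⇒ (-5, -6) facing W

(-5, -6) facing W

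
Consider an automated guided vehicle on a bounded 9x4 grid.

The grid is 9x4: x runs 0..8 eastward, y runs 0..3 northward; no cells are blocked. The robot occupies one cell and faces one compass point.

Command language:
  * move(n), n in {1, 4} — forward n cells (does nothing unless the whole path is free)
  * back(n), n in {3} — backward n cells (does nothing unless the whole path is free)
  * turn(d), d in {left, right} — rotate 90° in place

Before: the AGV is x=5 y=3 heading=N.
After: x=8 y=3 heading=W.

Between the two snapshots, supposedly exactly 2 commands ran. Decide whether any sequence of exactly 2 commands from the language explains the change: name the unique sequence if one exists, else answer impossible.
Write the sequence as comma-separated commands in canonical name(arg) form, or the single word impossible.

turn(left), back(3)

key: cell and facing (now W) both changed — the 2 commands mix motion and turning
initial: x=5 y=3 heading=N
[1] after turn(left): x=5 y=3 heading=W
[2] after back(3): x=8 y=3 heading=W
no other 2-command option fits: unique.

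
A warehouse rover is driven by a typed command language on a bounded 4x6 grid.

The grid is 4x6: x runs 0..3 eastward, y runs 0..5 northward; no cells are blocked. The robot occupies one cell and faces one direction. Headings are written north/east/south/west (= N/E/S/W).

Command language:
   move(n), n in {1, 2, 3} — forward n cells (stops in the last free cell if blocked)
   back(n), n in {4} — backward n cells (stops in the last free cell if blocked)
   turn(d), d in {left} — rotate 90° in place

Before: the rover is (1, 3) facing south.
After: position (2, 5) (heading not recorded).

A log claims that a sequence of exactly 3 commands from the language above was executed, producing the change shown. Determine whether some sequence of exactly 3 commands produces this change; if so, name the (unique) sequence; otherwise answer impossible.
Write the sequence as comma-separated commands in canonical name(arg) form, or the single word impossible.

key: running move(1) before back(4) would end elsewhere — order is forced
start: (1, 3) facing south
step 1 (back(4)): (1, 5) facing south
step 2 (turn(left)): (1, 5) facing east
step 3 (move(1)): (2, 5) facing east
no other 3-command option fits: unique.

back(4), turn(left), move(1)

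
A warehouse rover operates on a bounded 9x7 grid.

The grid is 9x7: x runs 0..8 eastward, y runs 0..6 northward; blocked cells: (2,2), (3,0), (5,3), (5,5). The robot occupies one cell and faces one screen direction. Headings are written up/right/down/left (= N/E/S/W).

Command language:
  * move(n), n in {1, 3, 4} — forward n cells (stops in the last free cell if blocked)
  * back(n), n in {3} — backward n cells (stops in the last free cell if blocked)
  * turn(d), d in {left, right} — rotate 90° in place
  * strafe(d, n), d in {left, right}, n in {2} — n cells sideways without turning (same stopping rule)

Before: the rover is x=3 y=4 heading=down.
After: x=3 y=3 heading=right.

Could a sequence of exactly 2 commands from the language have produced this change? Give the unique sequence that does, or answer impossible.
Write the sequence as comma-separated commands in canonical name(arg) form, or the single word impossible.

move(1), turn(left)

key: cell and facing (now E) both changed — the 2 commands mix motion and turning
initial: x=3 y=4 heading=down
step 1 (move(1)): x=3 y=3 heading=down
step 2 (turn(left)): x=3 y=3 heading=right
uniquely the one of 64 2-step routes that fits.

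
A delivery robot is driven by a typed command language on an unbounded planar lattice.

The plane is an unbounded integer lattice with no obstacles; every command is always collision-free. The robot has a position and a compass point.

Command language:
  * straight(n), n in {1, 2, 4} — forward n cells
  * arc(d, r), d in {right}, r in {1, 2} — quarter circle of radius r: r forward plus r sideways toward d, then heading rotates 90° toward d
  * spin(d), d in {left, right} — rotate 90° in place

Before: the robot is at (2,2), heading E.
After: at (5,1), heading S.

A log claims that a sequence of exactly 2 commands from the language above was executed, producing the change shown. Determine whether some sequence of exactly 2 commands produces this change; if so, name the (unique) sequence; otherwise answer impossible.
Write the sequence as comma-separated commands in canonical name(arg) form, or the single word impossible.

straight(2), arc(right, 1)

key: position moved to (5,1) AND the heading swung to S — translation plus rotation needed
begin: at (2,2), heading E
t=1 straight(2) ⇒ at (4,2), heading E
t=2 arc(right, 1) ⇒ at (5,1), heading S
all 49 alternatives checked — unique.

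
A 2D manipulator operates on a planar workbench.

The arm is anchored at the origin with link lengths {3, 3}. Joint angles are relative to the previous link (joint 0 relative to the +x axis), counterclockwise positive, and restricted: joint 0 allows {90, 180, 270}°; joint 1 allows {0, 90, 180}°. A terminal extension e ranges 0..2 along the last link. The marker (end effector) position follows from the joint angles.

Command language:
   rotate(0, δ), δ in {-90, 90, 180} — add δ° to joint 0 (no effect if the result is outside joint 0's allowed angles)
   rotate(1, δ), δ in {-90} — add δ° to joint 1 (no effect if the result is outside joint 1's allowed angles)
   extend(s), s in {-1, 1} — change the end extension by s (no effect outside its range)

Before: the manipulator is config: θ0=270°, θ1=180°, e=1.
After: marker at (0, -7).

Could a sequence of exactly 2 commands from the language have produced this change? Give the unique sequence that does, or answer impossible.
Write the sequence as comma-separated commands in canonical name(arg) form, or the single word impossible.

t0: config: θ0=270°, θ1=180°, e=1
step 1 (rotate(1, -90)): config: θ0=270°, θ1=90°, e=1
step 2 (rotate(1, -90)): config: θ0=270°, θ1=0°, e=1
no other 2-command option fits: unique.

rotate(1, -90), rotate(1, -90)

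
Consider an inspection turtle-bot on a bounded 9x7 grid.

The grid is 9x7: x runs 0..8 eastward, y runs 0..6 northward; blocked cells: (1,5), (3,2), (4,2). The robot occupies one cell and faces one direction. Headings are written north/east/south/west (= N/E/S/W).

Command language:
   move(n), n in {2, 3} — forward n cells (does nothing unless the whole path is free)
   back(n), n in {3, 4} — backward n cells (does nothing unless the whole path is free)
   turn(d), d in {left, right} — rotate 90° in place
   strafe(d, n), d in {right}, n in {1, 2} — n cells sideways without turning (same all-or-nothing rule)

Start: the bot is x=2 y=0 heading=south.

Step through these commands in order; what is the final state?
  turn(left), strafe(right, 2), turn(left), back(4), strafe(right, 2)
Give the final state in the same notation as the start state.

initial: x=2 y=0 heading=south
1. turn(left) → x=2 y=0 heading=east
2. strafe(right, 2) → x=2 y=0 heading=east
3. turn(left) → x=2 y=0 heading=north
4. back(4) → x=2 y=0 heading=north
5. strafe(right, 2) → x=4 y=0 heading=north

x=4 y=0 heading=north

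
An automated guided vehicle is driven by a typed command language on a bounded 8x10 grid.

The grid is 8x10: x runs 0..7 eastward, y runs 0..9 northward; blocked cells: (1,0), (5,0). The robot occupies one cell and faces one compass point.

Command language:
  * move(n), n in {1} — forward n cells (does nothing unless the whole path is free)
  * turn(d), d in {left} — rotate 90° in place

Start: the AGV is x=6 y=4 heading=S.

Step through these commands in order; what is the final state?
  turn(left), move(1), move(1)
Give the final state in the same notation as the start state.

begin: x=6 y=4 heading=S
[1] after turn(left): x=6 y=4 heading=E
[2] after move(1): x=7 y=4 heading=E
[3] after move(1): x=7 y=4 heading=E

x=7 y=4 heading=E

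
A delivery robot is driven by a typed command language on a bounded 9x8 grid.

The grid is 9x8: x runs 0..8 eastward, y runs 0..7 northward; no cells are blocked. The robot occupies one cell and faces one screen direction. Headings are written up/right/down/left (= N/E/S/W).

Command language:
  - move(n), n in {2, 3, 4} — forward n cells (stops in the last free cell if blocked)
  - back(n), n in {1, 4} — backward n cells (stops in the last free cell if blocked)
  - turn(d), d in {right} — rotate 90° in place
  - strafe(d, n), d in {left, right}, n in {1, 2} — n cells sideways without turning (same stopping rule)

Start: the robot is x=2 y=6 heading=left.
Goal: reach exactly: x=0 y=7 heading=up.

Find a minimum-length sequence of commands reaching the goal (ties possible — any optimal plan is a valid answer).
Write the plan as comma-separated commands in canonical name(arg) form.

begin: x=2 y=6 heading=left
t=1 strafe(right, 1) ⇒ x=2 y=7 heading=left
t=2 turn(right) ⇒ x=2 y=7 heading=up
t=3 strafe(left, 2) ⇒ x=0 y=7 heading=up
minimal: 3 command(s), checked below 3.

strafe(right, 1), turn(right), strafe(left, 2)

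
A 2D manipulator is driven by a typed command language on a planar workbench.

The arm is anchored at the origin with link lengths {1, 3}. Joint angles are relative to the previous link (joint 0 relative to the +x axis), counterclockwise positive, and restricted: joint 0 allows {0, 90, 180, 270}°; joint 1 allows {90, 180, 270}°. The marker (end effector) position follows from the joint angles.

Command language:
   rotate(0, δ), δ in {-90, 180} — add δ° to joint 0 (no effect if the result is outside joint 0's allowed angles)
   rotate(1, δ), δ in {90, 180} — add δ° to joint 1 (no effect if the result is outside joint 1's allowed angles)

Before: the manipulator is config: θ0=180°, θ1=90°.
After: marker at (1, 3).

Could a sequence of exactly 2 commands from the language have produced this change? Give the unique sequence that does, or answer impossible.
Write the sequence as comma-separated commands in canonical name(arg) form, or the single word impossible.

start: config: θ0=180°, θ1=90°
step 1 (rotate(0, -90)): config: θ0=90°, θ1=90°
step 2 (rotate(0, -90)): config: θ0=0°, θ1=90°
no rival 2-sequence matches.

rotate(0, -90), rotate(0, -90)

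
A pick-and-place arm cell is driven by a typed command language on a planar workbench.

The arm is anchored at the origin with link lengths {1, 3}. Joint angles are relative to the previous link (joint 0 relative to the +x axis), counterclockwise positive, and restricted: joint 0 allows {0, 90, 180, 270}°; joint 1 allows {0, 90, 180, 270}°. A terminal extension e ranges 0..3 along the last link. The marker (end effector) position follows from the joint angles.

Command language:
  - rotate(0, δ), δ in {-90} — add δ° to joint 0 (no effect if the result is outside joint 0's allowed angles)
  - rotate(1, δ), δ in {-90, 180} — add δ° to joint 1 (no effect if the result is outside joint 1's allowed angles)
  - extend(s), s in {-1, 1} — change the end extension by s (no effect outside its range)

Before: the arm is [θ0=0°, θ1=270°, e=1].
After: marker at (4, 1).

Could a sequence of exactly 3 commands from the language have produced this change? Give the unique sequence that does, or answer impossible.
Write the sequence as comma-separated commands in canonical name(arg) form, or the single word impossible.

t0: [θ0=0°, θ1=270°, e=1]
1. rotate(0, -90) → [θ0=270°, θ1=270°, e=1]
2. rotate(0, -90) → [θ0=180°, θ1=270°, e=1]
3. rotate(0, -90) → [θ0=90°, θ1=270°, e=1]
no other 3-command option fits: unique.

rotate(0, -90), rotate(0, -90), rotate(0, -90)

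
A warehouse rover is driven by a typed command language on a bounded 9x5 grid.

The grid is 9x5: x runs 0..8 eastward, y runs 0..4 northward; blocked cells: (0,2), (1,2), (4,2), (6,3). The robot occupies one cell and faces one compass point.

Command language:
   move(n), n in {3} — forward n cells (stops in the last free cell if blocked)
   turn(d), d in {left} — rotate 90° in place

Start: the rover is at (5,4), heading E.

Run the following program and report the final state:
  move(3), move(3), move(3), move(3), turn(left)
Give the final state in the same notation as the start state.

t0: at (5,4), heading E
t=1 move(3) ⇒ at (8,4), heading E
t=2 move(3) ⇒ at (8,4), heading E
t=3 move(3) ⇒ at (8,4), heading E
t=4 move(3) ⇒ at (8,4), heading E
t=5 turn(left) ⇒ at (8,4), heading N

at (8,4), heading N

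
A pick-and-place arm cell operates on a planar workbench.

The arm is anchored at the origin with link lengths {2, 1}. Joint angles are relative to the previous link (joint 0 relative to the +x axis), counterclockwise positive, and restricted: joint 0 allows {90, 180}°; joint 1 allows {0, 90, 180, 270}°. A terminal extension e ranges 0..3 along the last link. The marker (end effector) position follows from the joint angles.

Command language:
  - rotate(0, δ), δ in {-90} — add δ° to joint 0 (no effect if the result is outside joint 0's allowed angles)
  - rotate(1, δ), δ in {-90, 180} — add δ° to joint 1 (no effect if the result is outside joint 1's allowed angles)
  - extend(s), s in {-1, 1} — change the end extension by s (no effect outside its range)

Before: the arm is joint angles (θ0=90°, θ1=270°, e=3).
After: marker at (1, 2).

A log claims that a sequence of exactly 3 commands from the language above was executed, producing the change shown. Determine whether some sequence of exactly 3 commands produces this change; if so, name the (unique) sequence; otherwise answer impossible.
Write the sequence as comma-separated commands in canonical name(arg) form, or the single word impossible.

extend(-1), extend(-1), extend(-1)

start: joint angles (θ0=90°, θ1=270°, e=3)
[1] after extend(-1): joint angles (θ0=90°, θ1=270°, e=2)
[2] after extend(-1): joint angles (θ0=90°, θ1=270°, e=1)
[3] after extend(-1): joint angles (θ0=90°, θ1=270°, e=0)
no other 3-command option fits: unique.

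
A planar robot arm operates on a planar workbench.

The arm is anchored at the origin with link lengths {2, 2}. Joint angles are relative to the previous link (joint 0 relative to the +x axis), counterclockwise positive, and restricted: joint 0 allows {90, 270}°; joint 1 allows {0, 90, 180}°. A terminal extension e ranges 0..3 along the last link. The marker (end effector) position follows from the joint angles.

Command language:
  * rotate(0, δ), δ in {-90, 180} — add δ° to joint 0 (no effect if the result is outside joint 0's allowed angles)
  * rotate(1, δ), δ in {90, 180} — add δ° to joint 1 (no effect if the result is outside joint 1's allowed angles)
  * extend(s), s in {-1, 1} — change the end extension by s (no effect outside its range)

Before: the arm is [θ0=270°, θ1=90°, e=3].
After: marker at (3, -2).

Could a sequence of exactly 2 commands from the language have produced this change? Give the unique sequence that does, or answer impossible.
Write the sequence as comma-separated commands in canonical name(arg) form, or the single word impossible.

start: [θ0=270°, θ1=90°, e=3]
t=1 extend(-1) ⇒ [θ0=270°, θ1=90°, e=2]
t=2 extend(-1) ⇒ [θ0=270°, θ1=90°, e=1]
no rival 2-sequence matches.

extend(-1), extend(-1)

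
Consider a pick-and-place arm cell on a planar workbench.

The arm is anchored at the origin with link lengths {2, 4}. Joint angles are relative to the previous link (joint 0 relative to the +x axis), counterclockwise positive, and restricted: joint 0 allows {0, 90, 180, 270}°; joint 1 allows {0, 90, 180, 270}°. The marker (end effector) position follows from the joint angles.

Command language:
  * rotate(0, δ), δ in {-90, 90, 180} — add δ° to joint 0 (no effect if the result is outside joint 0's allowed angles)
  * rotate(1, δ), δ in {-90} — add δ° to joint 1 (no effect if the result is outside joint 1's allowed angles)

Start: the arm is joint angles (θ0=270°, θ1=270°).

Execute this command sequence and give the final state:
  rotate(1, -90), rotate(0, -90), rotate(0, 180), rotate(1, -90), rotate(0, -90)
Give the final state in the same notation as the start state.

initial: joint angles (θ0=270°, θ1=270°)
t=1 rotate(1, -90) ⇒ joint angles (θ0=270°, θ1=180°)
t=2 rotate(0, -90) ⇒ joint angles (θ0=180°, θ1=180°)
t=3 rotate(0, 180) ⇒ joint angles (θ0=0°, θ1=180°)
t=4 rotate(1, -90) ⇒ joint angles (θ0=0°, θ1=90°)
t=5 rotate(0, -90) ⇒ joint angles (θ0=270°, θ1=90°)

joint angles (θ0=270°, θ1=90°)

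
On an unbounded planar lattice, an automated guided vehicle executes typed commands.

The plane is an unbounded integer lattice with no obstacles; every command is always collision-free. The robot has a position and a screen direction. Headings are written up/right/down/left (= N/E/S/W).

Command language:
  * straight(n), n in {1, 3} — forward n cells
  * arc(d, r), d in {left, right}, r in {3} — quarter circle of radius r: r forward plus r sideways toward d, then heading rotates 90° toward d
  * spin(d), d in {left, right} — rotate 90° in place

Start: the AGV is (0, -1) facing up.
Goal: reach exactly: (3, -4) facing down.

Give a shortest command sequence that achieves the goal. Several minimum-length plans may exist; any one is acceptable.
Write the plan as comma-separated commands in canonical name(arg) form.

spin(right), arc(right, 3)

initial: (0, -1) facing up
t=1 spin(right) ⇒ (0, -1) facing right
t=2 arc(right, 3) ⇒ (3, -4) facing down
minimal: 2 command(s), checked below 2.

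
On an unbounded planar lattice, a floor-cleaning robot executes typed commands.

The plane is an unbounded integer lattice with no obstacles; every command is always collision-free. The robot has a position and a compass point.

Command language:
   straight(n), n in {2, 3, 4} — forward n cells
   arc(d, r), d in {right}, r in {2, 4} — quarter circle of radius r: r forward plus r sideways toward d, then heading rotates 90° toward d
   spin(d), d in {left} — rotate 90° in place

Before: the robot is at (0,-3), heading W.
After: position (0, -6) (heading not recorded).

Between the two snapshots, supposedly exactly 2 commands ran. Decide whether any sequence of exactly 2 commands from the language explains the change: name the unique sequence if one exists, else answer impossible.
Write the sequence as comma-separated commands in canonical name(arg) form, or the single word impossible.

key: order matters: swapping spin(left) and straight(3) lands elsewhere
t0: at (0,-3), heading W
t=1 spin(left) ⇒ at (0,-3), heading S
t=2 straight(3) ⇒ at (0,-6), heading S
uniquely the one of 36 2-step routes that fits.

spin(left), straight(3)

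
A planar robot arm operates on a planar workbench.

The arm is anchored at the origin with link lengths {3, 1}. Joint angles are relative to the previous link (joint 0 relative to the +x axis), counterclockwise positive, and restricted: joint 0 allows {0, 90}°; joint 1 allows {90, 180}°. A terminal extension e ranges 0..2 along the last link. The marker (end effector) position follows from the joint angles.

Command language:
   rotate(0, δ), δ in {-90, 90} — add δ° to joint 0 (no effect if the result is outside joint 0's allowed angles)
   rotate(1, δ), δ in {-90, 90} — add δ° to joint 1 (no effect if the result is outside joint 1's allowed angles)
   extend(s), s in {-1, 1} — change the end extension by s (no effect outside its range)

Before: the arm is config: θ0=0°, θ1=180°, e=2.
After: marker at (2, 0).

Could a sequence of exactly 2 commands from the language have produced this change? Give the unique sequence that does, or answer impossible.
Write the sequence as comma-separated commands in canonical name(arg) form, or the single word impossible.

extend(-1), extend(-1)

initial: config: θ0=0°, θ1=180°, e=2
1. extend(-1) → config: θ0=0°, θ1=180°, e=1
2. extend(-1) → config: θ0=0°, θ1=180°, e=0
all 36 alternatives checked — unique.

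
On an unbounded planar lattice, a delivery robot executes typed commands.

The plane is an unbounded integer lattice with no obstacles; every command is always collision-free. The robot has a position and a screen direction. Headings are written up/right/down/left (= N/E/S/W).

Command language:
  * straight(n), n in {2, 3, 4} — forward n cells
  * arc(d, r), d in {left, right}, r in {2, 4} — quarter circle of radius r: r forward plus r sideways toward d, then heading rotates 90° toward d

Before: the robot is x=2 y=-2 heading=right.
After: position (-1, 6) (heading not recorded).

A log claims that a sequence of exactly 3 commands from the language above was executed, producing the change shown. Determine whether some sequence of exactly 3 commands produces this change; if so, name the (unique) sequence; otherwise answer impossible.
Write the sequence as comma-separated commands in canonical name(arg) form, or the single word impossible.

key: order matters: swapping arc(left, 4) and straight(3) lands elsewhere
t0: x=2 y=-2 heading=right
step 1 (arc(left, 4)): x=6 y=2 heading=up
step 2 (arc(left, 4)): x=2 y=6 heading=left
step 3 (straight(3)): x=-1 y=6 heading=left
all 343 alternatives checked — unique.

arc(left, 4), arc(left, 4), straight(3)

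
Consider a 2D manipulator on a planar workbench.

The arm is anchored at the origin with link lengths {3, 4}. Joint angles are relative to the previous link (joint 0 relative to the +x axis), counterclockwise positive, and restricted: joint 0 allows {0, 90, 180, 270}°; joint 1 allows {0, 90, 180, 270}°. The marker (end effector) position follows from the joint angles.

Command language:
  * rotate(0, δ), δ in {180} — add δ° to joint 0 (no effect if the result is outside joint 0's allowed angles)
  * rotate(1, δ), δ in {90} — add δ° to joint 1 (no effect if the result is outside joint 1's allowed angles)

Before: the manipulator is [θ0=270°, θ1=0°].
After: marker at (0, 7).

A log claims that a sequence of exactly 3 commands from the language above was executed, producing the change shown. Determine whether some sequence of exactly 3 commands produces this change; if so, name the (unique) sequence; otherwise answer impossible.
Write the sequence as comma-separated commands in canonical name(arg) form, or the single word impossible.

from: [θ0=270°, θ1=0°]
step 1 (rotate(0, 180)): [θ0=90°, θ1=0°]
step 2 (rotate(0, 180)): [θ0=270°, θ1=0°]
step 3 (rotate(0, 180)): [θ0=90°, θ1=0°]
no other 3-command option fits: unique.

rotate(0, 180), rotate(0, 180), rotate(0, 180)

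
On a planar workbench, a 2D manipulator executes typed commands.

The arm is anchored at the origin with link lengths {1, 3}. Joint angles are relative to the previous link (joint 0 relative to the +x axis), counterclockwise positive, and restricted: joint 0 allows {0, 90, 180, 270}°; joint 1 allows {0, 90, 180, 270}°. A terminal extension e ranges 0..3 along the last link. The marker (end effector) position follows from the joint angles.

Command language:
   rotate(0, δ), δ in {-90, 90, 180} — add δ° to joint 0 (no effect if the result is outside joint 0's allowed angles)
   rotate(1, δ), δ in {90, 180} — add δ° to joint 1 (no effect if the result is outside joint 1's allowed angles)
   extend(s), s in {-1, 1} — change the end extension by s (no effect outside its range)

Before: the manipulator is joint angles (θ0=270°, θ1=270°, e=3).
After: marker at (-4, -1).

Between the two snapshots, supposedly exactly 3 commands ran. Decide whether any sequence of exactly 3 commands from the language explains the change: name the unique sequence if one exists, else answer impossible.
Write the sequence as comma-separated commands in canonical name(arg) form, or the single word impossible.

extend(1), extend(-1), extend(-1)

key: order matters: swapping extend(1) and extend(-1) lands elsewhere
t0: joint angles (θ0=270°, θ1=270°, e=3)
t=1 extend(1) ⇒ joint angles (θ0=270°, θ1=270°, e=3)
t=2 extend(-1) ⇒ joint angles (θ0=270°, θ1=270°, e=2)
t=3 extend(-1) ⇒ joint angles (θ0=270°, θ1=270°, e=1)
no rival 3-sequence matches.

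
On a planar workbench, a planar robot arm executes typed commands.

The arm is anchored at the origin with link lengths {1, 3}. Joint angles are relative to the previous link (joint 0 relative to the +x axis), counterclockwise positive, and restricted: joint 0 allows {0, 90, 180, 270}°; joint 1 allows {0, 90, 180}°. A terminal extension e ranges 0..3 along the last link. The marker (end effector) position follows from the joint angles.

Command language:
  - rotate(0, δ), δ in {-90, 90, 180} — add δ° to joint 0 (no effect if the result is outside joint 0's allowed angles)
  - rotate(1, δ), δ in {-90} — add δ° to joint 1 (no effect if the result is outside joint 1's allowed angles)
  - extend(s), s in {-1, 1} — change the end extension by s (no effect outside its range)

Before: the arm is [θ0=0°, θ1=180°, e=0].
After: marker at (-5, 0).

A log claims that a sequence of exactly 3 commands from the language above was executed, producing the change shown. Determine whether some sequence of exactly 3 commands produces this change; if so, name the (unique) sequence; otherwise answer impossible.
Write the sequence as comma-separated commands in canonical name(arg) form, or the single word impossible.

extend(1), extend(1), extend(1)

from: [θ0=0°, θ1=180°, e=0]
t=1 extend(1) ⇒ [θ0=0°, θ1=180°, e=1]
t=2 extend(1) ⇒ [θ0=0°, θ1=180°, e=2]
t=3 extend(1) ⇒ [θ0=0°, θ1=180°, e=3]
all 216 alternatives checked — unique.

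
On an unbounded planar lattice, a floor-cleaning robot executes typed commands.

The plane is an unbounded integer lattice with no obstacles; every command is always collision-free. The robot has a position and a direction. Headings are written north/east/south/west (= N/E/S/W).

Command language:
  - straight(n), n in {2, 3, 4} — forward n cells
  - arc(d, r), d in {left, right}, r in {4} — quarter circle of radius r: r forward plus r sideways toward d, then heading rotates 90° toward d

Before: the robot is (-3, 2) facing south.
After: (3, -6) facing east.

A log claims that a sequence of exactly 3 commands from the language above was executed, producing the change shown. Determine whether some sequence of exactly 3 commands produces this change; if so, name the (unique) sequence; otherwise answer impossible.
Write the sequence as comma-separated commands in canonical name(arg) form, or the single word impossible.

key: order matters: swapping straight(4) and straight(2) lands elsewhere
t0: (-3, 2) facing south
[1] after straight(4): (-3, -2) facing south
[2] after arc(left, 4): (1, -6) facing east
[3] after straight(2): (3, -6) facing east
all 125 alternatives checked — unique.

straight(4), arc(left, 4), straight(2)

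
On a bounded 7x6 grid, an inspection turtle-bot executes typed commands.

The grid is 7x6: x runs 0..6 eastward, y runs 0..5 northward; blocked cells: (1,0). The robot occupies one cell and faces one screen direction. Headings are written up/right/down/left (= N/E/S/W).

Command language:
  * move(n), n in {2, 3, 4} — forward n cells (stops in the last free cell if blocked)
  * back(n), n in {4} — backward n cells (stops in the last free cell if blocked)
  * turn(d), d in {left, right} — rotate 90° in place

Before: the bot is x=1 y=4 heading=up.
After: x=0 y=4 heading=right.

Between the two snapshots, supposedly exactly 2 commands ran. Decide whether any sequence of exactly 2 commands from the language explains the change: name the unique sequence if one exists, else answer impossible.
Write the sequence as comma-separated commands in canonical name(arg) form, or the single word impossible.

turn(right), back(4)

key: order matters: swapping turn(right) and back(4) lands elsewhere
start: x=1 y=4 heading=up
t=1 turn(right) ⇒ x=1 y=4 heading=right
t=2 back(4) ⇒ x=0 y=4 heading=right
no rival 2-sequence matches.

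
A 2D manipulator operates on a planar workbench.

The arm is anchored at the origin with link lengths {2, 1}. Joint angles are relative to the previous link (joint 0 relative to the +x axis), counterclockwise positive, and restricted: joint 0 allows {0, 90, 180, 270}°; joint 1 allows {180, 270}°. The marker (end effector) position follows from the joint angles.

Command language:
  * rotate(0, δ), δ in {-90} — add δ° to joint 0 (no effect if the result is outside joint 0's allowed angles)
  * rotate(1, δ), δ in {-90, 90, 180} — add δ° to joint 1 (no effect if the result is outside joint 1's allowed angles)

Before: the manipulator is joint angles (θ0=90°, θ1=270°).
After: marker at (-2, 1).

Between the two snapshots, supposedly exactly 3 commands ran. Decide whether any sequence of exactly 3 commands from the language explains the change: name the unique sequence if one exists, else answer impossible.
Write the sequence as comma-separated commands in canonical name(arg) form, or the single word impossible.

from: joint angles (θ0=90°, θ1=270°)
[1] after rotate(0, -90): joint angles (θ0=0°, θ1=270°)
[2] after rotate(0, -90): joint angles (θ0=270°, θ1=270°)
[3] after rotate(0, -90): joint angles (θ0=180°, θ1=270°)
uniquely the one of 64 3-step routes that fits.

rotate(0, -90), rotate(0, -90), rotate(0, -90)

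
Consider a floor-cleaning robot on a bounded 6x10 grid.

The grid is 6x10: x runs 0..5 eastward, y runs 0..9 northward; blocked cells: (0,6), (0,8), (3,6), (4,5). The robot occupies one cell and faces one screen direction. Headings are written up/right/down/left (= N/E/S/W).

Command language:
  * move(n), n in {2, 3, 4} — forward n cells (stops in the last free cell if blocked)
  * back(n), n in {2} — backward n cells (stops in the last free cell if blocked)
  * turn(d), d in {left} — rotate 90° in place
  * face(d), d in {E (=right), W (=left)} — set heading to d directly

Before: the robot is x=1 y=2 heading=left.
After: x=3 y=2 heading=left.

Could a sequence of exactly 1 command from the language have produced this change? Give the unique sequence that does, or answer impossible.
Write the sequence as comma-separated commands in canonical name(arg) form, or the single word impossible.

back(2)

key: still facing W — the one step turns nothing
start: x=1 y=2 heading=left
[1] after back(2): x=3 y=2 heading=left
all 7 alternatives checked — unique.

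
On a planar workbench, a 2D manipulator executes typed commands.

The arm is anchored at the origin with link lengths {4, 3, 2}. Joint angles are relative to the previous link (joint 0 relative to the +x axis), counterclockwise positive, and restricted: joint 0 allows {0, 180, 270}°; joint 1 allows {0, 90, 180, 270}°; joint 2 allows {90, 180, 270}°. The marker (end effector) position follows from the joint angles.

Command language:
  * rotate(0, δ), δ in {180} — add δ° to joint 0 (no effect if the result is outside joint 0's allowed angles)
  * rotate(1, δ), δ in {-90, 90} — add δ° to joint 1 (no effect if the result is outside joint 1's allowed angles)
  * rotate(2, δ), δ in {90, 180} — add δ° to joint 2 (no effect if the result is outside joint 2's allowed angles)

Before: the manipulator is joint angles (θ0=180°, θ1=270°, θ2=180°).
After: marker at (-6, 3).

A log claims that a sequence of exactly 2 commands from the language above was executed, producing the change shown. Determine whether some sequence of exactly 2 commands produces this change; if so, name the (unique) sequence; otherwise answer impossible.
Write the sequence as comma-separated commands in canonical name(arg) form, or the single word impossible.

key: running rotate(2, 180) before rotate(2, 90) would end elsewhere — order is forced
initial: joint angles (θ0=180°, θ1=270°, θ2=180°)
step 1 (rotate(2, 90)): joint angles (θ0=180°, θ1=270°, θ2=270°)
step 2 (rotate(2, 180)): joint angles (θ0=180°, θ1=270°, θ2=90°)
no other 2-command option fits: unique.

rotate(2, 90), rotate(2, 180)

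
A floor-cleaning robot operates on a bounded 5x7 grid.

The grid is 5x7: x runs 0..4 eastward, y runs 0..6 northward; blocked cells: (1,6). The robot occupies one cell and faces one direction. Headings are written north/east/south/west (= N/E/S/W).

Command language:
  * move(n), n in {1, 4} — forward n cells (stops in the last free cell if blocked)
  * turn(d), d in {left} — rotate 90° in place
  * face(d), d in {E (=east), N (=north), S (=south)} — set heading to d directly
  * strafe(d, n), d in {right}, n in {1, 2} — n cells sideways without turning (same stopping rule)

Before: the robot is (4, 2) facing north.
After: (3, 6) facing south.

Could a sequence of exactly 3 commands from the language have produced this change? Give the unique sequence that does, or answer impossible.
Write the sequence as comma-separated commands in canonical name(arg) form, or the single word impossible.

key: running strafe(right, 1) before move(4) would end elsewhere — order is forced
initial: (4, 2) facing north
step 1 (move(4)): (4, 6) facing north
step 2 (face(S)): (4, 6) facing south
step 3 (strafe(right, 1)): (3, 6) facing south
no other 3-command option fits: unique.

move(4), face(S), strafe(right, 1)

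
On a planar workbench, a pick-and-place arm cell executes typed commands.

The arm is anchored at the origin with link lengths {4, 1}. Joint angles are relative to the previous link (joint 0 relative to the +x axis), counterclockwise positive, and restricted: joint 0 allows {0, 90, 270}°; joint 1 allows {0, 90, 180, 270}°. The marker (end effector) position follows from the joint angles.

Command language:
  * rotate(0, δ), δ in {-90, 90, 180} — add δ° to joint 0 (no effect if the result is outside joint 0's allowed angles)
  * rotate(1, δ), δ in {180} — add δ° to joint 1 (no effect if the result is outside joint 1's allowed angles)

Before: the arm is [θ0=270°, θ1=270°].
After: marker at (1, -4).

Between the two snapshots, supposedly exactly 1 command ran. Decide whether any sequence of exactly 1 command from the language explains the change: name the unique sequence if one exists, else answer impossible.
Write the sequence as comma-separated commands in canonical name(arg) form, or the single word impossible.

t0: [θ0=270°, θ1=270°]
1. rotate(1, 180) → [θ0=270°, θ1=90°]
uniquely the one of 4 1-step routes that fits.

rotate(1, 180)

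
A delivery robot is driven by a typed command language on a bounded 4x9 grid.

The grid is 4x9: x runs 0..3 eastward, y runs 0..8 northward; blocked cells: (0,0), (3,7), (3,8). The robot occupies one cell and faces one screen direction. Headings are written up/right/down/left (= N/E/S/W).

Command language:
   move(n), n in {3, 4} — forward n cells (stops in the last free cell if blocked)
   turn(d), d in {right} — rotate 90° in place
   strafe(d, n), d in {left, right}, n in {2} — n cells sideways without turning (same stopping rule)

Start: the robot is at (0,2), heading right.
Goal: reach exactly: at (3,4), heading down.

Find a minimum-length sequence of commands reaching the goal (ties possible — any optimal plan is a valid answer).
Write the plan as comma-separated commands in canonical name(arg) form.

move(4), strafe(left, 2), turn(right)

start: at (0,2), heading right
1. move(4) → at (3,2), heading right
2. strafe(left, 2) → at (3,4), heading right
3. turn(right) → at (3,4), heading down
nothing shorter than 3 reaches the goal.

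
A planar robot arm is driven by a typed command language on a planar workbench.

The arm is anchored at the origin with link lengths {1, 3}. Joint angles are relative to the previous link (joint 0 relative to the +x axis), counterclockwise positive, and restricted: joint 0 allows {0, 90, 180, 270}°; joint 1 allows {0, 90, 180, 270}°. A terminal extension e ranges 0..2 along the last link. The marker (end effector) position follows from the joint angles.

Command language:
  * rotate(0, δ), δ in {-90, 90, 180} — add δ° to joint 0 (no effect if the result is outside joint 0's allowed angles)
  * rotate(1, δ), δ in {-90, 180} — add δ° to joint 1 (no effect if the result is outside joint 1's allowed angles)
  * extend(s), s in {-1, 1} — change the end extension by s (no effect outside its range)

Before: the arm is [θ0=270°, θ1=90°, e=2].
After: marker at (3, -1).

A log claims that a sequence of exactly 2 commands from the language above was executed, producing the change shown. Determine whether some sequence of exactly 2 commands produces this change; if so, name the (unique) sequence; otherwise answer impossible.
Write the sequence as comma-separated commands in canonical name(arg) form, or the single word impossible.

extend(-1), extend(-1)

initial: [θ0=270°, θ1=90°, e=2]
1. extend(-1) → [θ0=270°, θ1=90°, e=1]
2. extend(-1) → [θ0=270°, θ1=90°, e=0]
no other 2-command option fits: unique.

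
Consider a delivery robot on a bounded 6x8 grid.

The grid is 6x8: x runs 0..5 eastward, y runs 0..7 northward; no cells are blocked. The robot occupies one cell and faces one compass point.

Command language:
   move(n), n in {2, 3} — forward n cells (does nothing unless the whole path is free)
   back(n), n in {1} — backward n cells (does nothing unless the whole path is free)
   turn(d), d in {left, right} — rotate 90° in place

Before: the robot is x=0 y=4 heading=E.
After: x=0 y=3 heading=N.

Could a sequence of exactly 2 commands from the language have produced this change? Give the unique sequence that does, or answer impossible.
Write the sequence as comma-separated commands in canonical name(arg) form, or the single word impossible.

turn(left), back(1)

key: cell and facing (now N) both changed — the 2 commands mix motion and turning
begin: x=0 y=4 heading=E
1. turn(left) → x=0 y=4 heading=N
2. back(1) → x=0 y=3 heading=N
no other 2-command option fits: unique.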